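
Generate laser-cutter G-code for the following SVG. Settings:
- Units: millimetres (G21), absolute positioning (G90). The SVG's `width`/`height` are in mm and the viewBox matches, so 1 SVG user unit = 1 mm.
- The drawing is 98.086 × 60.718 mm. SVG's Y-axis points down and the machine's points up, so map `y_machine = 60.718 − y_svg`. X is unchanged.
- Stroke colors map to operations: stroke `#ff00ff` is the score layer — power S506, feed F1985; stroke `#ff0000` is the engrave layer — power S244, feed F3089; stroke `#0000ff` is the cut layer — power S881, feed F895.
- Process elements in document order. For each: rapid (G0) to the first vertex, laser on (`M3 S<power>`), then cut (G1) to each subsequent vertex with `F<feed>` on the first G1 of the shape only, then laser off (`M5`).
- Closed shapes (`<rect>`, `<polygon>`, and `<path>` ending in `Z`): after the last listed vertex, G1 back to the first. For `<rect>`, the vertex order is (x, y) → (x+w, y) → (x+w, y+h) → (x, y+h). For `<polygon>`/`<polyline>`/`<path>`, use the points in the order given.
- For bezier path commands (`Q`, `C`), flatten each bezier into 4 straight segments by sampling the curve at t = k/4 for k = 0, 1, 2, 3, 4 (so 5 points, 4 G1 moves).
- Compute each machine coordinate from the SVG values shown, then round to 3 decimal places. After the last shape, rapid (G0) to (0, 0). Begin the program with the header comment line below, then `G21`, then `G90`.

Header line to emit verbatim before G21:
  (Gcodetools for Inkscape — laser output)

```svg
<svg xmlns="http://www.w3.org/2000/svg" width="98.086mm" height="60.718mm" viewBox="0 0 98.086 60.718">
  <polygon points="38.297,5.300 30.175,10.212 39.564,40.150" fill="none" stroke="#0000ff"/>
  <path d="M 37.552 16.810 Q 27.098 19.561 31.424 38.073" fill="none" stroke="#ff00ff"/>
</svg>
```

1 u = 1 mm; y_m = 60.718 − y.

[1] `<polygon>` closed polygon, #0000ff→cut S881 F895: (38.297,55.418) → (30.175,50.506) → (39.564,20.568) → (38.297,55.418) (closed)

[2] `<path>` quadratic bezier, #ff00ff→score S506 F1985: (37.552,43.908) → (33.249,41.547) → (30.793,37.217) → (30.185,30.916) → (31.424,22.645)

(Gcodetools for Inkscape — laser output)
G21
G90
G0 X38.297 Y55.418
M3 S881
G1 X30.175 Y50.506 F895
G1 X39.564 Y20.568
G1 X38.297 Y55.418
M5
G0 X37.552 Y43.908
M3 S506
G1 X33.249 Y41.547 F1985
G1 X30.793 Y37.217
G1 X30.185 Y30.916
G1 X31.424 Y22.645
M5
G0 X0.000 Y0.000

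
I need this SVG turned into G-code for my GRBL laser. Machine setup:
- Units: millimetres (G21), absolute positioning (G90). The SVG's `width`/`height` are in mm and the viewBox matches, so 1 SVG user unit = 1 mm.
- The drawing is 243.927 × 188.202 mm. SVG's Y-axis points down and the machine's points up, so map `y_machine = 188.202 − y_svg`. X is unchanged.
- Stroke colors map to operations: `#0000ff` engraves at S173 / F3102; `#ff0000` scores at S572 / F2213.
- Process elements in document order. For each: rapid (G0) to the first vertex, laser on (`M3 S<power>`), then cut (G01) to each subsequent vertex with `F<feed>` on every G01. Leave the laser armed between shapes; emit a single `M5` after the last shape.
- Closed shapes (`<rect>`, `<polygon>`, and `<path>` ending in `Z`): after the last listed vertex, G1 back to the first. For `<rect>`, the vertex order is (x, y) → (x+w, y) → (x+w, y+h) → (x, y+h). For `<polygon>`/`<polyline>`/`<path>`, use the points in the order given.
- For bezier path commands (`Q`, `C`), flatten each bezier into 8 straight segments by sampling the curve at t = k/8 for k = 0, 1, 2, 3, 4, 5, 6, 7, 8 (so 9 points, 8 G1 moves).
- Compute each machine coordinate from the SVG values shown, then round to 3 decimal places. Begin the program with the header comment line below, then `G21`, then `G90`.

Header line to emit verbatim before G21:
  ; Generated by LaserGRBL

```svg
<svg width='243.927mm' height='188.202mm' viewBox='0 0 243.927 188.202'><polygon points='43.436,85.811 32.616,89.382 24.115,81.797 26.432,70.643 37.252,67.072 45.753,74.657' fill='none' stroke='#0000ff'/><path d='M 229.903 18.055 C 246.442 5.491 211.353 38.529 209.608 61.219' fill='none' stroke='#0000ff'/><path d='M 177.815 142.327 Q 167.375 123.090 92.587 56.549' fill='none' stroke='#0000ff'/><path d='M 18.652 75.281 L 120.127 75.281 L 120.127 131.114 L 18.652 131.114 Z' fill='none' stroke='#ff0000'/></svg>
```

Since the viewBox matches the mm dimensions, user units are millimetres directly. The only transform is the Y-flip y_m = 188.202 − y_svg.

Shape 1 is a regular polygon drawn with `<polygon>`. Its stroke #0000ff means engrave at S173, F3102. After flipping Y the toolpath is (43.436,102.391) → (32.616,98.820) → (24.115,106.405) → (26.432,117.559) → (37.252,121.130) → (45.753,113.545) → (43.436,102.391), returning to the start.

Shape 2 is a cubic bezier drawn with `<path>`. Its stroke #0000ff means engrave at S173, F3102. After flipping Y the toolpath is (229.903,170.147) → (233.851,172.830) → (233.955,171.894) → (231.210,167.994) → (226.612,161.785) → (221.157,153.924) → (215.841,145.067) → (211.659,135.868) → (209.608,126.983).

Shape 3 is a quadratic bezier drawn with `<path>`. Its stroke #0000ff means engrave at S173, F3102. After flipping Y the toolpath is (177.815,45.875) → (174.200,51.423) → (168.573,58.450) → (160.936,66.955) → (151.288,76.938) → (139.629,88.399) → (125.959,101.339) → (110.279,115.757) → (92.587,131.653).

Shape 4 is a rectangle drawn with `<path>`. Its stroke #ff0000 means score at S572, F2213. After flipping Y the toolpath is (18.652,112.921) → (120.127,112.921) → (120.127,57.088) → (18.652,57.088) → (18.652,112.921), returning to the start.

; Generated by LaserGRBL
G21
G90
G0 X43.436 Y102.391
M3 S173
G01 X32.616 Y98.820 F3102
G01 X24.115 Y106.405 F3102
G01 X26.432 Y117.559 F3102
G01 X37.252 Y121.130 F3102
G01 X45.753 Y113.545 F3102
G01 X43.436 Y102.391 F3102
G0 X229.903 Y170.147
M3 S173
G01 X233.851 Y172.830 F3102
G01 X233.955 Y171.894 F3102
G01 X231.210 Y167.994 F3102
G01 X226.612 Y161.785 F3102
G01 X221.157 Y153.924 F3102
G01 X215.841 Y145.067 F3102
G01 X211.659 Y135.868 F3102
G01 X209.608 Y126.983 F3102
G0 X177.815 Y45.875
M3 S173
G01 X174.200 Y51.423 F3102
G01 X168.573 Y58.450 F3102
G01 X160.936 Y66.955 F3102
G01 X151.288 Y76.938 F3102
G01 X139.629 Y88.399 F3102
G01 X125.959 Y101.339 F3102
G01 X110.279 Y115.757 F3102
G01 X92.587 Y131.653 F3102
G0 X18.652 Y112.921
M3 S572
G01 X120.127 Y112.921 F2213
G01 X120.127 Y57.088 F2213
G01 X18.652 Y57.088 F2213
G01 X18.652 Y112.921 F2213
M5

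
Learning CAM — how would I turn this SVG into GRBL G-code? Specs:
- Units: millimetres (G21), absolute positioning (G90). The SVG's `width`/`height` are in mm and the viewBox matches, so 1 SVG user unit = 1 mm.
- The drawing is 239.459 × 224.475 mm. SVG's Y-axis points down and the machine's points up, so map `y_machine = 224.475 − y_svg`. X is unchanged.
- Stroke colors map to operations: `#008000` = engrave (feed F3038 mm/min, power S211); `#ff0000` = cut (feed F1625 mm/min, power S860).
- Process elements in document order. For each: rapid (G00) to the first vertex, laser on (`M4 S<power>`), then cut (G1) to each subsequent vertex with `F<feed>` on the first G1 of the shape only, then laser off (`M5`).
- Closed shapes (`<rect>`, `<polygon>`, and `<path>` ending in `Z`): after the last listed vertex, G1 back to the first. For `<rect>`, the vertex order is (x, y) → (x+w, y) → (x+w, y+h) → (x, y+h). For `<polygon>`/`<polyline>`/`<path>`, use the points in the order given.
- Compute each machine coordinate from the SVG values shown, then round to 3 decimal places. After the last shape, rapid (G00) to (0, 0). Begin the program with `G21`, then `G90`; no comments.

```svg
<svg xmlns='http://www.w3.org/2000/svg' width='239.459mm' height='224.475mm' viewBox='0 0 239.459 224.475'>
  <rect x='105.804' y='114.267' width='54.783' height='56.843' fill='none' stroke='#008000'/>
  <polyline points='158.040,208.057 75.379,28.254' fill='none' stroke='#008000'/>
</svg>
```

G21
G90
G00 X105.804 Y110.208
M4 S211
G1 X160.587 Y110.208 F3038
G1 X160.587 Y53.365
G1 X105.804 Y53.365
G1 X105.804 Y110.208
M5
G00 X158.040 Y16.418
M4 S211
G1 X75.379 Y196.221 F3038
M5
G00 X0.000 Y0.000

Since the viewBox matches the mm dimensions, user units are millimetres directly. The only transform is the Y-flip y_m = 224.475 − y_svg.

Shape 1 is a rectangle drawn with `<rect>`. Its stroke #008000 means engrave at S211, F3038. After flipping Y the toolpath is (105.804,110.208) → (160.587,110.208) → (160.587,53.365) → (105.804,53.365) → (105.804,110.208), returning to the start.

Shape 2 is a line segment drawn with `<polyline>`. Its stroke #008000 means engrave at S211, F3038. After flipping Y the toolpath is (158.040,16.418) → (75.379,196.221).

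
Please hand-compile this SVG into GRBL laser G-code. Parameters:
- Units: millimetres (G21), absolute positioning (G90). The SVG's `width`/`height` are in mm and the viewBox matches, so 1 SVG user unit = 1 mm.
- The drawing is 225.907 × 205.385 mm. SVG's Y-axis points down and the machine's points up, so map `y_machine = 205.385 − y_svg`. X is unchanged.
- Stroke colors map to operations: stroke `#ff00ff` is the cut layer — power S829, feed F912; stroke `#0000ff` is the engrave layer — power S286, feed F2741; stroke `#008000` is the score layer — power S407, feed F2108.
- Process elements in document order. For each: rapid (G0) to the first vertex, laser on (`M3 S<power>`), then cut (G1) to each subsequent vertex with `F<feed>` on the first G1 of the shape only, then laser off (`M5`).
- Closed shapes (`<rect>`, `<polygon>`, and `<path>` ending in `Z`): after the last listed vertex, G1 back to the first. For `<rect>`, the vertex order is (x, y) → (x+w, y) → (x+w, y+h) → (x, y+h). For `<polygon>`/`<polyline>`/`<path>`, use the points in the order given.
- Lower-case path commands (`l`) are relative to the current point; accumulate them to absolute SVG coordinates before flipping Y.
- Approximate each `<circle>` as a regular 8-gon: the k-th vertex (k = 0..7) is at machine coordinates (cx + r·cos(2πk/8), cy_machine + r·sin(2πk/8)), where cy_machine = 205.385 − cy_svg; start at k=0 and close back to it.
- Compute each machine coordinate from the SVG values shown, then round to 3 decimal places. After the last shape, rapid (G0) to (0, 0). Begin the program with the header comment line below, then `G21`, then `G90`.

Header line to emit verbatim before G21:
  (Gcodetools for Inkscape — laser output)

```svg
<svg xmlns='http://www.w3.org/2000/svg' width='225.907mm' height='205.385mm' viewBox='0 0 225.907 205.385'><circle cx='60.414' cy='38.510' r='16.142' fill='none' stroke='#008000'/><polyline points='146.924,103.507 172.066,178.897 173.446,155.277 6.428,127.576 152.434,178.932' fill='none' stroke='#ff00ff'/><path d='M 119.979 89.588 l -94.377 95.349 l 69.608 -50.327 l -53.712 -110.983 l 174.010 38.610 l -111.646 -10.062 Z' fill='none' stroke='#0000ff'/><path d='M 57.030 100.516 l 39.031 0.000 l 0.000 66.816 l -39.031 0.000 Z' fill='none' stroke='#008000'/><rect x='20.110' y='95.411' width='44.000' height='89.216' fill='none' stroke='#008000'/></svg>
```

viewBox `0 0 225.907 205.385` with mm width/height → 1 unit = 1 mm. Flip: y_m = 205.385 − y_svg.

**Shape 1** — `<circle>` circle, stroke `#008000` → score (S407, F2108). Machine vertices: (76.556,166.875) → (71.828,178.289) → (60.414,183.017) → (49.000,178.289) → (44.272,166.875) → (49.000,155.461) → (60.414,150.733) → (71.828,155.461) → (76.556,166.875). Closed: final G1 returns to the first vertex.

**Shape 2** — `<polyline>` open polyline, stroke `#ff00ff` → cut (S829, F912). Machine vertices: (146.924,101.878) → (172.066,26.488) → (173.446,50.108) → (6.428,77.809) → (152.434,26.453). Open path.

**Shape 3** — `<path>` closed polygon, stroke `#0000ff` → engrave (S286, F2741). Machine vertices: (119.979,115.797) → (25.602,20.448) → (95.210,70.775) → (41.498,181.758) → (215.508,143.148) → (103.862,153.210) → (119.979,115.797). Closed: final G1 returns to the first vertex.

**Shape 4** — `<path>` rectangle, stroke `#008000` → score (S407, F2108). Machine vertices: (57.030,104.869) → (96.061,104.869) → (96.061,38.053) → (57.030,38.053) → (57.030,104.869). Closed: final G1 returns to the first vertex.

**Shape 5** — `<rect>` rectangle, stroke `#008000` → score (S407, F2108). Machine vertices: (20.110,109.974) → (64.110,109.974) → (64.110,20.758) → (20.110,20.758) → (20.110,109.974). Closed: final G1 returns to the first vertex.

(Gcodetools for Inkscape — laser output)
G21
G90
G0 X76.556 Y166.875
M3 S407
G1 X71.828 Y178.289 F2108
G1 X60.414 Y183.017
G1 X49.000 Y178.289
G1 X44.272 Y166.875
G1 X49.000 Y155.461
G1 X60.414 Y150.733
G1 X71.828 Y155.461
G1 X76.556 Y166.875
M5
G0 X146.924 Y101.878
M3 S829
G1 X172.066 Y26.488 F912
G1 X173.446 Y50.108
G1 X6.428 Y77.809
G1 X152.434 Y26.453
M5
G0 X119.979 Y115.797
M3 S286
G1 X25.602 Y20.448 F2741
G1 X95.210 Y70.775
G1 X41.498 Y181.758
G1 X215.508 Y143.148
G1 X103.862 Y153.210
G1 X119.979 Y115.797
M5
G0 X57.030 Y104.869
M3 S407
G1 X96.061 Y104.869 F2108
G1 X96.061 Y38.053
G1 X57.030 Y38.053
G1 X57.030 Y104.869
M5
G0 X20.110 Y109.974
M3 S407
G1 X64.110 Y109.974 F2108
G1 X64.110 Y20.758
G1 X20.110 Y20.758
G1 X20.110 Y109.974
M5
G0 X0.000 Y0.000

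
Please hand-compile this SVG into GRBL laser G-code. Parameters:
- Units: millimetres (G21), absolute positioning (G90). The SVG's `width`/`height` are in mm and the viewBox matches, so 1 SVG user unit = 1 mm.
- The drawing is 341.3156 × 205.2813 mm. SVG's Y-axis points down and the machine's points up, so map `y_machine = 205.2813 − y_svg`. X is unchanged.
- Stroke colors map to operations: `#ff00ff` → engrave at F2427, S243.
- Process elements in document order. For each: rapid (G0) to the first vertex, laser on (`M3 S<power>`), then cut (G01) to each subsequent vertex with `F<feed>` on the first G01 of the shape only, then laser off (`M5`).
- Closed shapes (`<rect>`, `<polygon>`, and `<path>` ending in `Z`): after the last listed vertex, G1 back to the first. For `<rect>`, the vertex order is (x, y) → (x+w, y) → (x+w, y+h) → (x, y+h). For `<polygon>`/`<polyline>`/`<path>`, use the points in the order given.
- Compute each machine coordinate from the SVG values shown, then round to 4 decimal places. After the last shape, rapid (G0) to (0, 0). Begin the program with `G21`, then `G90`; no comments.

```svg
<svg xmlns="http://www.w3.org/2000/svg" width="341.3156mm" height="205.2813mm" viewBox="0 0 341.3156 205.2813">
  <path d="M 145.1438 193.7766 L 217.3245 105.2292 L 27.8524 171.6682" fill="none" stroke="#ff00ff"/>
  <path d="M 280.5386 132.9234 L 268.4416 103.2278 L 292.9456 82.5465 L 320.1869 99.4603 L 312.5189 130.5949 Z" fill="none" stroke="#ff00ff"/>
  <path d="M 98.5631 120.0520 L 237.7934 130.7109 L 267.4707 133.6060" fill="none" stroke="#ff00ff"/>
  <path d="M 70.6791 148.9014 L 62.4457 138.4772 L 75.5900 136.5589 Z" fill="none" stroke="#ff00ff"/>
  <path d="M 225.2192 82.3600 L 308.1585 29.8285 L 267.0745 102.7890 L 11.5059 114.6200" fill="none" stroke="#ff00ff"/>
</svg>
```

1 u = 1 mm; y_m = 205.2813 − y.

[1] `<path>` open polyline, #ff00ff→engrave S243 F2427: (145.1438,11.5047) → (217.3245,100.0521) → (27.8524,33.6131)

[2] `<path>` regular polygon, #ff00ff→engrave S243 F2427: (280.5386,72.3579) → (268.4416,102.0535) → (292.9456,122.7348) → (320.1869,105.8210) → (312.5189,74.6864) → (280.5386,72.3579) (closed)

[3] `<path>` open polyline, #ff00ff→engrave S243 F2427: (98.5631,85.2293) → (237.7934,74.5704) → (267.4707,71.6753)

[4] `<path>` regular polygon, #ff00ff→engrave S243 F2427: (70.6791,56.3799) → (62.4457,66.8041) → (75.5900,68.7224) → (70.6791,56.3799) (closed)

[5] `<path>` open polyline, #ff00ff→engrave S243 F2427: (225.2192,122.9213) → (308.1585,175.4528) → (267.0745,102.4923) → (11.5059,90.6613)

G21
G90
G0 X145.1438 Y11.5047
M3 S243
G01 X217.3245 Y100.0521 F2427
G01 X27.8524 Y33.6131
M5
G0 X280.5386 Y72.3579
M3 S243
G01 X268.4416 Y102.0535 F2427
G01 X292.9456 Y122.7348
G01 X320.1869 Y105.8210
G01 X312.5189 Y74.6864
G01 X280.5386 Y72.3579
M5
G0 X98.5631 Y85.2293
M3 S243
G01 X237.7934 Y74.5704 F2427
G01 X267.4707 Y71.6753
M5
G0 X70.6791 Y56.3799
M3 S243
G01 X62.4457 Y66.8041 F2427
G01 X75.5900 Y68.7224
G01 X70.6791 Y56.3799
M5
G0 X225.2192 Y122.9213
M3 S243
G01 X308.1585 Y175.4528 F2427
G01 X267.0745 Y102.4923
G01 X11.5059 Y90.6613
M5
G0 X0.0000 Y0.0000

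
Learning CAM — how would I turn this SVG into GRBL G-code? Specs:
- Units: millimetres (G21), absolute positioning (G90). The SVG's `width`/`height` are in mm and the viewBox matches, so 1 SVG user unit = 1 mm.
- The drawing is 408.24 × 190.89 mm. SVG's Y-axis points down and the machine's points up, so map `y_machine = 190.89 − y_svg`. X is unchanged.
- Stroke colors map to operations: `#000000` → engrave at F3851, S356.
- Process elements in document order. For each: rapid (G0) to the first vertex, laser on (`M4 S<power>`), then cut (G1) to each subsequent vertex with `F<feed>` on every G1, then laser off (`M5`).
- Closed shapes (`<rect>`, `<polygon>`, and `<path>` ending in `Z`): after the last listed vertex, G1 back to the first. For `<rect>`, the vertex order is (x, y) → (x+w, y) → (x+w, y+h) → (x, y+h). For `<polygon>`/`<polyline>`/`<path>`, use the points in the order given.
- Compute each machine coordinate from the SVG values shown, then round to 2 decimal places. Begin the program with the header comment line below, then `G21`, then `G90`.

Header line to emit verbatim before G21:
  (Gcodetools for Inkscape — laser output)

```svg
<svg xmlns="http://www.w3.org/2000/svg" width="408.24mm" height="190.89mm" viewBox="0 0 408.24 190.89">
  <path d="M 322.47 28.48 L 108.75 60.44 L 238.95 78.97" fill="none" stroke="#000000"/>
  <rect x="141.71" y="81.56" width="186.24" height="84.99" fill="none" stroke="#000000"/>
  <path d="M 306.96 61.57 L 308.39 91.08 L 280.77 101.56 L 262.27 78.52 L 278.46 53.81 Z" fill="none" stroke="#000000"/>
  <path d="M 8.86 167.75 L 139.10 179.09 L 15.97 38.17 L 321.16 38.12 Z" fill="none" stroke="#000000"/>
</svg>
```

(Gcodetools for Inkscape — laser output)
G21
G90
G0 X322.47 Y162.41
M4 S356
G1 X108.75 Y130.45 F3851
G1 X238.95 Y111.92 F3851
M5
G0 X141.71 Y109.33
M4 S356
G1 X327.95 Y109.33 F3851
G1 X327.95 Y24.34 F3851
G1 X141.71 Y24.34 F3851
G1 X141.71 Y109.33 F3851
M5
G0 X306.96 Y129.32
M4 S356
G1 X308.39 Y99.81 F3851
G1 X280.77 Y89.33 F3851
G1 X262.27 Y112.37 F3851
G1 X278.46 Y137.08 F3851
G1 X306.96 Y129.32 F3851
M5
G0 X8.86 Y23.14
M4 S356
G1 X139.10 Y11.80 F3851
G1 X15.97 Y152.72 F3851
G1 X321.16 Y152.77 F3851
G1 X8.86 Y23.14 F3851
M5

viewBox `0 0 408.24 190.89` with mm width/height → 1 unit = 1 mm. Flip: y_m = 190.89 − y_svg.

**Shape 1** — `<path>` open polyline, stroke `#000000` → engrave (S356, F3851). Machine vertices: (322.47,162.41) → (108.75,130.45) → (238.95,111.92). Open path.

**Shape 2** — `<rect>` rectangle, stroke `#000000` → engrave (S356, F3851). Machine vertices: (141.71,109.33) → (327.95,109.33) → (327.95,24.34) → (141.71,24.34) → (141.71,109.33). Closed: final G1 returns to the first vertex.

**Shape 3** — `<path>` regular polygon, stroke `#000000` → engrave (S356, F3851). Machine vertices: (306.96,129.32) → (308.39,99.81) → (280.77,89.33) → (262.27,112.37) → (278.46,137.08) → (306.96,129.32). Closed: final G1 returns to the first vertex.

**Shape 4** — `<path>` closed polygon, stroke `#000000` → engrave (S356, F3851). Machine vertices: (8.86,23.14) → (139.10,11.80) → (15.97,152.72) → (321.16,152.77) → (8.86,23.14). Closed: final G1 returns to the first vertex.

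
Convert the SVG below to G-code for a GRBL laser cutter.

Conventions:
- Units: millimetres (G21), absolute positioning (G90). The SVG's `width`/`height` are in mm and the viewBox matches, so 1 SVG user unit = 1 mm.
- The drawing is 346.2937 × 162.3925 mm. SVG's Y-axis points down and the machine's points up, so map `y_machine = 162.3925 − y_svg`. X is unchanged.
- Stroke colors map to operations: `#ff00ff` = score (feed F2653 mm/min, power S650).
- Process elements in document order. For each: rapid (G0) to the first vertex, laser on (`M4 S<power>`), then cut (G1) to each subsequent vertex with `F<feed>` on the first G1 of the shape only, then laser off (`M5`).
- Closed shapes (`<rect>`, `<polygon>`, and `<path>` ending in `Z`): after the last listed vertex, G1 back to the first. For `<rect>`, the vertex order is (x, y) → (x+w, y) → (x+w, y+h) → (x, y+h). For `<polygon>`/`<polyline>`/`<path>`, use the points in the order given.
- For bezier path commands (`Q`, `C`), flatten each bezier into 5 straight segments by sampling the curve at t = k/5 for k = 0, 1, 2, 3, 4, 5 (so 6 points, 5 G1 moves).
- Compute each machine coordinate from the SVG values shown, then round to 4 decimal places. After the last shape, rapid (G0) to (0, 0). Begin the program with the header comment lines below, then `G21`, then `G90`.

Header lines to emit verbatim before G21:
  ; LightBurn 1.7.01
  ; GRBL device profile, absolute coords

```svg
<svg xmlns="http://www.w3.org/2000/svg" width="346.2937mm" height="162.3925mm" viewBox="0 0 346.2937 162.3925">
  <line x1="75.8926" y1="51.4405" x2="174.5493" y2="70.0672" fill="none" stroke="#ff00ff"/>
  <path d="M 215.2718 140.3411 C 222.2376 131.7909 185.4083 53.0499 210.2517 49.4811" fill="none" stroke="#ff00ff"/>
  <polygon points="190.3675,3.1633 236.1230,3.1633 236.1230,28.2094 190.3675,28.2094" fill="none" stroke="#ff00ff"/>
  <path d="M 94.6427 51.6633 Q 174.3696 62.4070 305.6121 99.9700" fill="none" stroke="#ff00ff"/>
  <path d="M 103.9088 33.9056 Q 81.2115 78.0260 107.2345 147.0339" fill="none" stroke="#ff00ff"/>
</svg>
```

1 u = 1 mm; y_m = 162.3925 − y.

[1] `<line>` line segment, #ff00ff→score S650 F2653: (75.8926,110.9520) → (174.5493,92.3253)

[2] `<path>` cubic bezier, #ff00ff→score S650 F2653: (215.2718,22.0514) → (215.0396,34.4415) → (209.3591,56.7000) → (203.2926,81.8494) → (201.9026,102.9124) → (210.2517,112.9114)

[3] `<polygon>` rectangle, #ff00ff→score S650 F2653: (190.3675,159.2292) → (236.1230,159.2292) → (236.1230,134.1831) → (190.3675,134.1831) → (190.3675,159.2292) (closed)

[4] `<path>` quadratic bezier, #ff00ff→score S650 F2653: (94.6427,110.7292) → (128.5941,105.3589) → (166.6667,97.8432) → (208.8606,88.1818) → (255.1757,76.3749) → (305.6121,62.4225)

[5] `<path>` quadratic bezier, #ff00ff→score S650 F2653: (103.9088,128.4869) → (96.7787,109.8432) → (93.5462,89.2086) → (94.2113,66.5829) → (98.7741,41.9663) → (107.2345,15.3586)

; LightBurn 1.7.01
; GRBL device profile, absolute coords
G21
G90
G0 X75.8926 Y110.9520
M4 S650
G1 X174.5493 Y92.3253 F2653
M5
G0 X215.2718 Y22.0514
M4 S650
G1 X215.0396 Y34.4415 F2653
G1 X209.3591 Y56.7000
G1 X203.2926 Y81.8494
G1 X201.9026 Y102.9124
G1 X210.2517 Y112.9114
M5
G0 X190.3675 Y159.2292
M4 S650
G1 X236.1230 Y159.2292 F2653
G1 X236.1230 Y134.1831
G1 X190.3675 Y134.1831
G1 X190.3675 Y159.2292
M5
G0 X94.6427 Y110.7292
M4 S650
G1 X128.5941 Y105.3589 F2653
G1 X166.6667 Y97.8432
G1 X208.8606 Y88.1818
G1 X255.1757 Y76.3749
G1 X305.6121 Y62.4225
M5
G0 X103.9088 Y128.4869
M4 S650
G1 X96.7787 Y109.8432 F2653
G1 X93.5462 Y89.2086
G1 X94.2113 Y66.5829
G1 X98.7741 Y41.9663
G1 X107.2345 Y15.3586
M5
G0 X0.0000 Y0.0000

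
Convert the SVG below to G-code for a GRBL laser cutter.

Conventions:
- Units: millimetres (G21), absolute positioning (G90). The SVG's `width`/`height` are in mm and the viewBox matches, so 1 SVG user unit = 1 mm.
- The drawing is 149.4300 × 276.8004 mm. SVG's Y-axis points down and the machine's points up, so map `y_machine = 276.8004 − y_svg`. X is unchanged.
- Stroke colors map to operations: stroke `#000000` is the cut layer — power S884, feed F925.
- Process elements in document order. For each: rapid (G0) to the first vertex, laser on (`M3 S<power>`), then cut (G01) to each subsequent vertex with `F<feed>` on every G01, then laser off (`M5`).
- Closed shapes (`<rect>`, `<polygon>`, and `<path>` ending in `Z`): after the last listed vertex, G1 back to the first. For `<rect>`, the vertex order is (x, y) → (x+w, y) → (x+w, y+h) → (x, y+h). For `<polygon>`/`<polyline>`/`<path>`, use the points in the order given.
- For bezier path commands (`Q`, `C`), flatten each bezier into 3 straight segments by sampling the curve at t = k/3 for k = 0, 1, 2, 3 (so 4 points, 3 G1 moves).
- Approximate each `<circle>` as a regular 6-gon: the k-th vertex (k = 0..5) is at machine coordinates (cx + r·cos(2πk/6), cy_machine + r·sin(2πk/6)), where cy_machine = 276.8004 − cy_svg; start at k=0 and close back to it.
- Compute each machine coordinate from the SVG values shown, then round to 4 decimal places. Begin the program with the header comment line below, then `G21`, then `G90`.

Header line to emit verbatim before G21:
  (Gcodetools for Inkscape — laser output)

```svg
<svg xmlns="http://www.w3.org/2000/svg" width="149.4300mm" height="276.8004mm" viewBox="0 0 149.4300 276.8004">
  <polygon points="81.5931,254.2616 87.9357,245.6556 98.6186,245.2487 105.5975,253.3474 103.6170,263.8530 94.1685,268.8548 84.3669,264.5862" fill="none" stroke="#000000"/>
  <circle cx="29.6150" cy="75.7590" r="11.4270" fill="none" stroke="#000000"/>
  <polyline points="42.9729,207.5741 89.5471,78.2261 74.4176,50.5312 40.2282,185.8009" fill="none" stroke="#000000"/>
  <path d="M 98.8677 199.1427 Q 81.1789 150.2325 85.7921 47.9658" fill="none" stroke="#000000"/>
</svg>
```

(Gcodetools for Inkscape — laser output)
G21
G90
G0 X81.5931 Y22.5388
M3 S884
G01 X87.9357 Y31.1448 F925
G01 X98.6186 Y31.5517 F925
G01 X105.5975 Y23.4530 F925
G01 X103.6170 Y12.9474 F925
G01 X94.1685 Y7.9456 F925
G01 X84.3669 Y12.2142 F925
G01 X81.5931 Y22.5388 F925
M5
G0 X41.0420 Y201.0414
M3 S884
G01 X35.3285 Y210.9375 F925
G01 X23.9015 Y210.9375 F925
G01 X18.1880 Y201.0414 F925
G01 X23.9015 Y191.1453 F925
G01 X35.3285 Y191.1453 F925
G01 X41.0420 Y201.0414 F925
M5
G0 X42.9729 Y69.2263
M3 S884
G01 X89.5471 Y198.5743 F925
G01 X74.4176 Y226.2692 F925
G01 X40.2282 Y90.9995 F925
M5
G0 X98.8677 Y77.6577
M3 S884
G01 X89.5532 Y116.1930 F925
G01 X85.1946 Y166.5853 F925
G01 X85.7921 Y228.8346 F925
M5

1 u = 1 mm; y_m = 276.8004 − y.

[1] `<polygon>` regular polygon, #000000→cut S884 F925: (81.5931,22.5388) → (87.9357,31.1448) → (98.6186,31.5517) → (105.5975,23.4530) → (103.6170,12.9474) → (94.1685,7.9456) → (84.3669,12.2142) → (81.5931,22.5388) (closed)

[2] `<circle>` circle, #000000→cut S884 F925: (41.0420,201.0414) → (35.3285,210.9375) → (23.9015,210.9375) → (18.1880,201.0414) → (23.9015,191.1453) → (35.3285,191.1453) → (41.0420,201.0414) (closed)

[3] `<polyline>` open polyline, #000000→cut S884 F925: (42.9729,69.2263) → (89.5471,198.5743) → (74.4176,226.2692) → (40.2282,90.9995)

[4] `<path>` quadratic bezier, #000000→cut S884 F925: (98.8677,77.6577) → (89.5532,116.1930) → (85.1946,166.5853) → (85.7921,228.8346)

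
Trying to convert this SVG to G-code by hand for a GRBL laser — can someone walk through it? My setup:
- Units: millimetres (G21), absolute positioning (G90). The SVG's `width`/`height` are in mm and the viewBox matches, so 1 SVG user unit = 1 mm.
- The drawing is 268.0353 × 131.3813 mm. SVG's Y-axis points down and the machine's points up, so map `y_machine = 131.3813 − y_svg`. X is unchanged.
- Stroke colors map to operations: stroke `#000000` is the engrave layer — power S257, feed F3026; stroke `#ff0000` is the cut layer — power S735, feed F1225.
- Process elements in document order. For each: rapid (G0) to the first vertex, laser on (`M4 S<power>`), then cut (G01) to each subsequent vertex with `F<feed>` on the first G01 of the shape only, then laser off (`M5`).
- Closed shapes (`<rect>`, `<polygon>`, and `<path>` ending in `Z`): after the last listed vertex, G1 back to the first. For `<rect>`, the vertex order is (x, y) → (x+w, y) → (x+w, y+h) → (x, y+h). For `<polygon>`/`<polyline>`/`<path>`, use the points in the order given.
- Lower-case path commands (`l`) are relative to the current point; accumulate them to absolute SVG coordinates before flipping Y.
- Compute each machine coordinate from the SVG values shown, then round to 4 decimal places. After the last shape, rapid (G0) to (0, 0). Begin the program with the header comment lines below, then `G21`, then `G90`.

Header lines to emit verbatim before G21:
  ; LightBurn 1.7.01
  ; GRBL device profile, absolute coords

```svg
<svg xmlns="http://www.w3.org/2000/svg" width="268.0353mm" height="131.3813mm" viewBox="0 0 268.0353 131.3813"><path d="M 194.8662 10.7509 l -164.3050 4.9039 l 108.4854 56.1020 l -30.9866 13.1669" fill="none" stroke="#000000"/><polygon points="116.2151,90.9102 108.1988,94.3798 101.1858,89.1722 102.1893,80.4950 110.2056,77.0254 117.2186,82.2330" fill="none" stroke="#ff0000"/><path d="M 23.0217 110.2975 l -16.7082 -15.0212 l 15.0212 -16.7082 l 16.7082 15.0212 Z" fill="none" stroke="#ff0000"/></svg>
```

viewBox `0 0 268.0353 131.3813` with mm width/height → 1 unit = 1 mm. Flip: y_m = 131.3813 − y_svg.

**Shape 1** — `<path>` open polyline, stroke `#000000` → engrave (S257, F3026). Machine vertices: (194.8662,120.6304) → (30.5612,115.7265) → (139.0466,59.6245) → (108.0600,46.4576). Open path.

**Shape 2** — `<polygon>` regular polygon, stroke `#ff0000` → cut (S735, F1225). Machine vertices: (116.2151,40.4711) → (108.1988,37.0015) → (101.1858,42.2091) → (102.1893,50.8863) → (110.2056,54.3559) → (117.2186,49.1483) → (116.2151,40.4711). Closed: final G1 returns to the first vertex.

**Shape 3** — `<path>` regular polygon, stroke `#ff0000` → cut (S735, F1225). Machine vertices: (23.0217,21.0838) → (6.3135,36.1050) → (21.3347,52.8132) → (38.0429,37.7920) → (23.0217,21.0838). Closed: final G1 returns to the first vertex.

; LightBurn 1.7.01
; GRBL device profile, absolute coords
G21
G90
G0 X194.8662 Y120.6304
M4 S257
G01 X30.5612 Y115.7265 F3026
G01 X139.0466 Y59.6245
G01 X108.0600 Y46.4576
M5
G0 X116.2151 Y40.4711
M4 S735
G01 X108.1988 Y37.0015 F1225
G01 X101.1858 Y42.2091
G01 X102.1893 Y50.8863
G01 X110.2056 Y54.3559
G01 X117.2186 Y49.1483
G01 X116.2151 Y40.4711
M5
G0 X23.0217 Y21.0838
M4 S735
G01 X6.3135 Y36.1050 F1225
G01 X21.3347 Y52.8132
G01 X38.0429 Y37.7920
G01 X23.0217 Y21.0838
M5
G0 X0.0000 Y0.0000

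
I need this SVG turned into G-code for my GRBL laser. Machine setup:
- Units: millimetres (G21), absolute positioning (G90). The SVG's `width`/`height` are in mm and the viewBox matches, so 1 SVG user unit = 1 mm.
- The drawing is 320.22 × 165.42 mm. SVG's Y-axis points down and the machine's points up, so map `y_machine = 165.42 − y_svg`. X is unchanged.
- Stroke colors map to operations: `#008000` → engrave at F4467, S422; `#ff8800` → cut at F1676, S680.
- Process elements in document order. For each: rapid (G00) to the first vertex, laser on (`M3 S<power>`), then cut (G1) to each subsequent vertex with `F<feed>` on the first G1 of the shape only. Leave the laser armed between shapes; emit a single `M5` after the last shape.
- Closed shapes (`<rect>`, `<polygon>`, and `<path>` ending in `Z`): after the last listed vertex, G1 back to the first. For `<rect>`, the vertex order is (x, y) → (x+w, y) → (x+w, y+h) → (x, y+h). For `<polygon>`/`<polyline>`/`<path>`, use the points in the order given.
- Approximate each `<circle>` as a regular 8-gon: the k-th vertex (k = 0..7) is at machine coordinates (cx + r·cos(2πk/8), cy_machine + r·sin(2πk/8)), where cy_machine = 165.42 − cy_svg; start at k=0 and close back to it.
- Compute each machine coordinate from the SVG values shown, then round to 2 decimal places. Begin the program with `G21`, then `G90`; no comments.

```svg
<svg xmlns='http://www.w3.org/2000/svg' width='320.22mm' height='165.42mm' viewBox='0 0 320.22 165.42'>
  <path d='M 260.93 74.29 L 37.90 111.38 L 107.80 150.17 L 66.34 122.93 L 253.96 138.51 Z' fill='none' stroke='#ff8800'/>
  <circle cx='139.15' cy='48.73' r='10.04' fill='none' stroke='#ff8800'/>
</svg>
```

1 u = 1 mm; y_m = 165.42 − y.

[1] `<path>` closed polygon, #ff8800→cut S680 F1676: (260.93,91.13) → (37.90,54.04) → (107.80,15.25) → (66.34,42.49) → (253.96,26.91) → (260.93,91.13) (closed)

[2] `<circle>` circle, #ff8800→cut S680 F1676: (149.19,116.69) → (146.25,123.79) → (139.15,126.73) → (132.05,123.79) → (129.11,116.69) → (132.05,109.59) → (139.15,106.65) → (146.25,109.59) → (149.19,116.69) (closed)

G21
G90
G00 X260.93 Y91.13
M3 S680
G1 X37.90 Y54.04 F1676
G1 X107.80 Y15.25
G1 X66.34 Y42.49
G1 X253.96 Y26.91
G1 X260.93 Y91.13
G00 X149.19 Y116.69
M3 S680
G1 X146.25 Y123.79 F1676
G1 X139.15 Y126.73
G1 X132.05 Y123.79
G1 X129.11 Y116.69
G1 X132.05 Y109.59
G1 X139.15 Y106.65
G1 X146.25 Y109.59
G1 X149.19 Y116.69
M5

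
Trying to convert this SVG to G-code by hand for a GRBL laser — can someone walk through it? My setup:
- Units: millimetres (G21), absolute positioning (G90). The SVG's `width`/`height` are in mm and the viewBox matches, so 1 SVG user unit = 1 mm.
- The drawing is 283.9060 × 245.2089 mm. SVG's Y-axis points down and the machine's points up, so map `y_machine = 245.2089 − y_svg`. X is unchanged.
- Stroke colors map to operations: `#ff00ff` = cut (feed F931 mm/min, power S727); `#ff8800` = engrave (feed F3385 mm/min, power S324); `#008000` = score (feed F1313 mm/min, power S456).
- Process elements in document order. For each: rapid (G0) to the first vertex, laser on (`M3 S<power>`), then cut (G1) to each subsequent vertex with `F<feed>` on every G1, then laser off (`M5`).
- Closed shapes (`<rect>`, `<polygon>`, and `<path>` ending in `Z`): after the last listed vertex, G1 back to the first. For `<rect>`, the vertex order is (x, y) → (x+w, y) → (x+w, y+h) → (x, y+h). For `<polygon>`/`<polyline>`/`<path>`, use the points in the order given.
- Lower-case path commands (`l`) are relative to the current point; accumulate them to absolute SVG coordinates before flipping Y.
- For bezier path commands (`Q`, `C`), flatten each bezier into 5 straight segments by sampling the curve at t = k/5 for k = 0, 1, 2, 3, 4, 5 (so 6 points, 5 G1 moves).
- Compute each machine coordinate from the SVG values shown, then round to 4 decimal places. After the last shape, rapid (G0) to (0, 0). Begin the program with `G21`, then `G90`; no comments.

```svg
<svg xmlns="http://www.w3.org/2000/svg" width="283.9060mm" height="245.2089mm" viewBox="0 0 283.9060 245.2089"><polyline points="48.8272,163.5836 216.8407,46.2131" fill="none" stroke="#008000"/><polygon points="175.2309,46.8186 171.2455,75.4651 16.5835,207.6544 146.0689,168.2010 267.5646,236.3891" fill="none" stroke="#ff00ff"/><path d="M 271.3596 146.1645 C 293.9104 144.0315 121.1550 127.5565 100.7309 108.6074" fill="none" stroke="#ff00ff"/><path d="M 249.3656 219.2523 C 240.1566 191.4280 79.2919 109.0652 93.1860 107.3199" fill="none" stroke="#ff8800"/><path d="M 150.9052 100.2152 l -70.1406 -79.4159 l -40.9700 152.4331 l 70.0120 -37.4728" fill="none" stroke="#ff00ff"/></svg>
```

G21
G90
G0 X48.8272 Y81.6253
M3 S456
G1 X216.8407 Y198.9958 F1313
M5
G0 X175.2309 Y198.3903
M3 S727
G1 X171.2455 Y169.7438 F931
G1 X16.5835 Y37.5545 F931
G1 X146.0689 Y77.0079 F931
G1 X267.5646 Y8.8198 F931
G1 X175.2309 Y198.3903 F931
M5
G0 X271.3596 Y99.0444
M3 S727
G1 X264.2344 Y101.9503 F931
G1 X226.9224 Y107.7286 F931
G1 X176.1100 Y115.8097 F931
G1 X128.4840 Y125.6239 F931
G1 X100.7309 Y136.6015 F931
M5
G0 X249.3656 Y25.9566
M3 S324
G1 X228.2528 Y48.1146 F3385
G1 X186.4106 Y76.8743 F3385
G1 X139.5068 Y105.7482 F3385
G1 X103.2093 Y128.2490 F3385
G1 X93.1860 Y137.8890 F3385
M5
G0 X150.9052 Y144.9937
M3 S727
G1 X80.7646 Y224.4096 F931
G1 X39.7946 Y71.9765 F931
G1 X109.8066 Y109.4493 F931
M5
G0 X0.0000 Y0.0000

viewBox `0 0 283.9060 245.2089` with mm width/height → 1 unit = 1 mm. Flip: y_m = 245.2089 − y_svg.

**Shape 1** — `<polyline>` line segment, stroke `#008000` → score (S456, F1313). Machine vertices: (48.8272,81.6253) → (216.8407,198.9958). Open path.

**Shape 2** — `<polygon>` closed polygon, stroke `#ff00ff` → cut (S727, F931). Machine vertices: (175.2309,198.3903) → (171.2455,169.7438) → (16.5835,37.5545) → (146.0689,77.0079) → (267.5646,8.8198) → (175.2309,198.3903). Closed: final G1 returns to the first vertex.

**Shape 3** — `<path>` cubic bezier, stroke `#ff00ff` → cut (S727, F931). Control points (SVG): P0=(271.3596,146.1645), P1=(293.9104,144.0315), P2=(121.1550,127.5565), P3=(100.7309,108.6074); sampled at t=k/5. Machine vertices: (271.3596,99.0444) → (264.2344,101.9503) → (226.9224,107.7286) → (176.1100,115.8097) → (128.4840,125.6239) → (100.7309,136.6015). Open path.

**Shape 4** — `<path>` cubic bezier, stroke `#ff8800` → engrave (S324, F3385). Control points (SVG): P0=(249.3656,219.2523), P1=(240.1566,191.4280), P2=(79.2919,109.0652), P3=(93.1860,107.3199); sampled at t=k/5. Machine vertices: (249.3656,25.9566) → (228.2528,48.1146) → (186.4106,76.8743) → (139.5068,105.7482) → (103.2093,128.2490) → (93.1860,137.8890). Open path.

**Shape 5** — `<path>` open polyline, stroke `#ff00ff` → cut (S727, F931). Machine vertices: (150.9052,144.9937) → (80.7646,224.4096) → (39.7946,71.9765) → (109.8066,109.4493). Open path.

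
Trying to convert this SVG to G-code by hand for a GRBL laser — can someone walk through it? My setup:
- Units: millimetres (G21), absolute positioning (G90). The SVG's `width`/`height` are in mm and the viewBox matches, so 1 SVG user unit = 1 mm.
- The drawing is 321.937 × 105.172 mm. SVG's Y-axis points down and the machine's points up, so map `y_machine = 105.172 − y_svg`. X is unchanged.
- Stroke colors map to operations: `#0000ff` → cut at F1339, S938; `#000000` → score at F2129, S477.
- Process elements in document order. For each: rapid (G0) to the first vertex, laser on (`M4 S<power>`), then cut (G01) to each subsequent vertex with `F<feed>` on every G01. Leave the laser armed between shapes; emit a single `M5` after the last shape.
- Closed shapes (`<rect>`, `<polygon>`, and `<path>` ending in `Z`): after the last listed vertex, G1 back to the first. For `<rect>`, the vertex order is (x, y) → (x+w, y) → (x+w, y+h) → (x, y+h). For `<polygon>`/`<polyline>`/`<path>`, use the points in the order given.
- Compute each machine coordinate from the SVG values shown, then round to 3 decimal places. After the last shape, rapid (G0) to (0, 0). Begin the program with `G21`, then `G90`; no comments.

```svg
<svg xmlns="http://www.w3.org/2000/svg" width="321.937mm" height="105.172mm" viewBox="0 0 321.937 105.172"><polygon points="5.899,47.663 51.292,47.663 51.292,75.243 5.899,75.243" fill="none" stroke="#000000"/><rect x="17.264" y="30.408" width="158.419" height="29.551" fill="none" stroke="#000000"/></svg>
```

Since the viewBox matches the mm dimensions, user units are millimetres directly. The only transform is the Y-flip y_m = 105.172 − y_svg.

Shape 1 is a rectangle drawn with `<polygon>`. Its stroke #000000 means score at S477, F2129. After flipping Y the toolpath is (5.899,57.509) → (51.292,57.509) → (51.292,29.929) → (5.899,29.929) → (5.899,57.509), returning to the start.

Shape 2 is a rectangle drawn with `<rect>`. Its stroke #000000 means score at S477, F2129. After flipping Y the toolpath is (17.264,74.764) → (175.683,74.764) → (175.683,45.213) → (17.264,45.213) → (17.264,74.764), returning to the start.

G21
G90
G0 X5.899 Y57.509
M4 S477
G01 X51.292 Y57.509 F2129
G01 X51.292 Y29.929 F2129
G01 X5.899 Y29.929 F2129
G01 X5.899 Y57.509 F2129
G0 X17.264 Y74.764
M4 S477
G01 X175.683 Y74.764 F2129
G01 X175.683 Y45.213 F2129
G01 X17.264 Y45.213 F2129
G01 X17.264 Y74.764 F2129
M5
G0 X0.000 Y0.000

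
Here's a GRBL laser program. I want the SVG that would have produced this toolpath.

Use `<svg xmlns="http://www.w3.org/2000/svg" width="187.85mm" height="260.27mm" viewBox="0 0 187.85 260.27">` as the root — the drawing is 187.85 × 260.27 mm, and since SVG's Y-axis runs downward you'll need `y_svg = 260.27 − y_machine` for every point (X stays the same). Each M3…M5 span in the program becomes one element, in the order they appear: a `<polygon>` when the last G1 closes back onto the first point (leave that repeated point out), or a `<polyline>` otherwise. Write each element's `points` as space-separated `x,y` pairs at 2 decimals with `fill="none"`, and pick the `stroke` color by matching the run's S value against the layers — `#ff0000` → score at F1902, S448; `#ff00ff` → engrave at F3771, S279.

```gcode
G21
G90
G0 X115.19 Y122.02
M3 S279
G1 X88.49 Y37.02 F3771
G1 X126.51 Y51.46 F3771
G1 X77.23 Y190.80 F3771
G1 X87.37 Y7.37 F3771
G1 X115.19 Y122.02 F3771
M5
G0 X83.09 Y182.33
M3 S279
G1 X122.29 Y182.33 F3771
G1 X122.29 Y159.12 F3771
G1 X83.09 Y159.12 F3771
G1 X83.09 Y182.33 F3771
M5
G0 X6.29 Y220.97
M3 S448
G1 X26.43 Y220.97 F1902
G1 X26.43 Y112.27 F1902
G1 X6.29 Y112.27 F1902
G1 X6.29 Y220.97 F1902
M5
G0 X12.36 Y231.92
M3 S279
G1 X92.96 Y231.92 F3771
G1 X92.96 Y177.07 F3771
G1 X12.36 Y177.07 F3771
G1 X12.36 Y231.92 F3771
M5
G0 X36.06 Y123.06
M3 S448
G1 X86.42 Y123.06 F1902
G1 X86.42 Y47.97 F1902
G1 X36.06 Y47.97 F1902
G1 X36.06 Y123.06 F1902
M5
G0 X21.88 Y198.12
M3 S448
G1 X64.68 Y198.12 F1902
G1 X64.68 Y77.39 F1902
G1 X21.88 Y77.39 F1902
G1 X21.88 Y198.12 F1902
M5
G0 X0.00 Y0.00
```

<svg xmlns="http://www.w3.org/2000/svg" width="187.85mm" height="260.27mm" viewBox="0 0 187.85 260.27">
  <polygon points="115.19,138.25 88.49,223.25 126.51,208.81 77.23,69.47 87.37,252.90" fill="none" stroke="#ff00ff"/>
  <polygon points="83.09,77.94 122.29,77.94 122.29,101.15 83.09,101.15" fill="none" stroke="#ff00ff"/>
  <polygon points="6.29,39.30 26.43,39.30 26.43,148.00 6.29,148.00" fill="none" stroke="#ff0000"/>
  <polygon points="12.36,28.35 92.96,28.35 92.96,83.20 12.36,83.20" fill="none" stroke="#ff00ff"/>
  <polygon points="36.06,137.21 86.42,137.21 86.42,212.30 36.06,212.30" fill="none" stroke="#ff0000"/>
  <polygon points="21.88,62.15 64.68,62.15 64.68,182.88 21.88,182.88" fill="none" stroke="#ff0000"/>
</svg>

Each laser-on run becomes one SVG element. Flip Y back into SVG space with y_svg = 260.27 − y_machine.

Run 1: S279 ⇒ engrave layer `#ff00ff`. The run returns to its start, so emit a `<polygon>` with points (Y-flipped): 115.19,138.25 88.49,223.25 126.51,208.81 77.23,69.47 87.37,252.90.

Run 2: S279 ⇒ engrave layer `#ff00ff`. The run returns to its start, so emit a `<polygon>` with points (Y-flipped): 83.09,77.94 122.29,77.94 122.29,101.15 83.09,101.15.

Run 3: the run's S448 means `#ff0000` (score). The run returns to its start, so emit a `<polygon>` with points (Y-flipped): 6.29,39.30 26.43,39.30 26.43,148.00 6.29,148.00.

Run 4: the run's S279 means `#ff00ff` (engrave). The run returns to its start, so emit a `<polygon>` with points (Y-flipped): 12.36,28.35 92.96,28.35 92.96,83.20 12.36,83.20.

Run 5: power S448 maps to stroke `#ff0000` (score). The run returns to its start, so emit a `<polygon>` with points (Y-flipped): 36.06,137.21 86.42,137.21 86.42,212.30 36.06,212.30.

Run 6: power S448 maps to stroke `#ff0000` (score). The run returns to its start, so emit a `<polygon>` with points (Y-flipped): 21.88,62.15 64.68,62.15 64.68,182.88 21.88,182.88.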